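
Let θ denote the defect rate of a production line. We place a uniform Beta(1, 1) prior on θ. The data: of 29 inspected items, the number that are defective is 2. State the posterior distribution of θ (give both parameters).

Posterior: Beta(3, 28)

The binomial likelihood is conjugate to the Beta prior: with 2 successes and 27 failures, the posterior is Beta(1+2, 1+27) = Beta(3, 28).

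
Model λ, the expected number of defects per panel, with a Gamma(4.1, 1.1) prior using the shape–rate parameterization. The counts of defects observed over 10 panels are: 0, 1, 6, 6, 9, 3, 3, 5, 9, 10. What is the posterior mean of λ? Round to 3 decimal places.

Posterior mean ≈ 5.054

The Poisson likelihood adds the total count to the shape and the number of exposure periods to the rate. Here ∑xᵢ = 52 and n = 10, so shape 4.1→56.1 and rate 1.1→11.1.
Posterior mean = shape/rate = 56.1/11.1 = 5.054.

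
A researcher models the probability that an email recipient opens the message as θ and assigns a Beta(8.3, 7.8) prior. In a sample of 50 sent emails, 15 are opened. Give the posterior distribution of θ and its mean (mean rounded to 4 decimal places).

Posterior: Beta(23.3, 42.8); mean ≈ 0.3525

Observing 15 successes and 35 failures updates Beta(8.3, 7.8) by adding the success and failure counts to the two shape parameters: α = 8.3+15 = 23.3, β = 7.8+35 = 42.8.
Posterior mean = α/(α+β) = 23.3/66.1 = 0.3525.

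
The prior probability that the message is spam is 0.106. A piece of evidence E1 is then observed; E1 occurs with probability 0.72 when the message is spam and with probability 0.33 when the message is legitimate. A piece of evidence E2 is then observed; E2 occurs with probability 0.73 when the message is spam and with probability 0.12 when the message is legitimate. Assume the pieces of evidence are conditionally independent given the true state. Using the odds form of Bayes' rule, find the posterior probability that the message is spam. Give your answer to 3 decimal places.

Posterior probability ≈ 0.611

Prior odds = 0.106/(1−0.106) = 0.11857. In log-odds, ln(0.11857) = -2.1323.
Add log likelihood ratios: ln(2.1818) + ln(6.0833) = 2.5857.
Posterior log-odds = 0.45344, so posterior odds = exp(0.45344) = 1.5737. Converting, P(H|E) = 1.5737/2.5737 = 0.611.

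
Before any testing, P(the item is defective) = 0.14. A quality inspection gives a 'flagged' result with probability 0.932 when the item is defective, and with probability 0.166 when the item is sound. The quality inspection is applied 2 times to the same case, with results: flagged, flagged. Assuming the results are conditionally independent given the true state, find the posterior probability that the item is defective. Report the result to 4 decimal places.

With H the event that the item is defective, the joint likelihood of the observed sequence is P(data|H) = 0.932·0.932 = 0.86862 and P(data|¬H) = 0.166·0.166 = 0.027556.
Bayes: P(H|data) = 0.14·0.86862 / (0.14·0.86862 + 0.86·0.027556) = 0.12161/0.14531 = 0.8369.

Posterior P(H) ≈ 0.8369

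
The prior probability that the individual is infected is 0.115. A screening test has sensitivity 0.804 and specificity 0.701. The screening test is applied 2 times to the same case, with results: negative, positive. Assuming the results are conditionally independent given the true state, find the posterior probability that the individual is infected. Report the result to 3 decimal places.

Let H be the event that the individual is infected; start with P(H) = 0.115. P('positive'|H) = 0.804, P('positive'|¬H) = 0.299.
Update on result 1 ('negative'): P(H) ← 0.196·0.1150 / (0.196·0.1150 + 0.701·0.8850) = 0.022540/0.64292 = 0.0351.
Update on result 2 ('positive'): P(H) ← 0.804·0.0351 / (0.804·0.0351 + 0.299·0.9649) = 0.028187/0.31670 = 0.0890.

Posterior P(H) ≈ 0.089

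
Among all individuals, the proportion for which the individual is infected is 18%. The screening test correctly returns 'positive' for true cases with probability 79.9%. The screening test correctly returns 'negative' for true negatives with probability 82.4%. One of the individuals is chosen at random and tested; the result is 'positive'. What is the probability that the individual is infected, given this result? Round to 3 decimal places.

P(H | E) ≈ 0.499

Let H be the event that the individual is infected. P(H) = 0.18, so P(¬H) = 0.82. With E the 'positive' result, P(E|H) = 0.799 and P(E|¬H) = 0.176.
P(E) = 0.799·0.18 + 0.176·0.82 = 0.14382 + 0.14432 = 0.28814.
By Bayes' theorem, P(H|E) = 0.14382 / 0.28814 = 0.499.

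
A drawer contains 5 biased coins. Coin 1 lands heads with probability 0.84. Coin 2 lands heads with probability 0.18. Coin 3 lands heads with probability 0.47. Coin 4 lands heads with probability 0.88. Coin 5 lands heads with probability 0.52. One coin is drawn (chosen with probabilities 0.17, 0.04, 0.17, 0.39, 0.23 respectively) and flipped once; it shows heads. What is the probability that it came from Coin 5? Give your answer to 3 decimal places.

Tabulate prior·likelihood by source: [1] prior 0.17, lik 0.84, product 0.1428; [2] prior 0.04, lik 0.18, product 0.007200; [3] prior 0.17, lik 0.47, product 0.07990; [4] prior 0.39, lik 0.88, product 0.3432; [5] prior 0.23, lik 0.52, product 0.1196.
Normalizing constant = 0.69270; the posterior for Coin 5 is its product over the sum, 0.1196/0.69270 = 0.173.

Posterior probability ≈ 0.173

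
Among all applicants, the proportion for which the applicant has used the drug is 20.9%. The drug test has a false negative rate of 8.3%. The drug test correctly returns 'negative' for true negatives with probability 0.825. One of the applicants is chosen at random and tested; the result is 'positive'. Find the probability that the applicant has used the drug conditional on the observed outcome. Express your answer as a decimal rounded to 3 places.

P(H | E) ≈ 0.581

Let H be the event that the applicant has used the drug. P(H) = 0.209, so P(¬H) = 0.791. With E the 'positive' result, P(E|H) = 0.917 and P(E|¬H) = 0.175.
P(E) = 0.917·0.209 + 0.175·0.791 = 0.19165 + 0.13842 = 0.33008.
By Bayes' theorem, P(H|E) = 0.19165 / 0.33008 = 0.581.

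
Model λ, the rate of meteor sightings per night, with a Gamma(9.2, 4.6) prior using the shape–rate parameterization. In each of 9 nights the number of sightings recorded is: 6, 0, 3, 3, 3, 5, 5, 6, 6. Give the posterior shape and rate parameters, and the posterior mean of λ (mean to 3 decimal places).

Posterior: Gamma(shape=46.2, rate=13.6); mean ≈ 3.397

The Poisson likelihood adds the total count to the shape and the number of exposure periods to the rate. Here ∑xᵢ = 37 and n = 9, so shape 9.2→46.2 and rate 4.6→13.6.
E[λ | data] = 46.2/13.6 = 3.397.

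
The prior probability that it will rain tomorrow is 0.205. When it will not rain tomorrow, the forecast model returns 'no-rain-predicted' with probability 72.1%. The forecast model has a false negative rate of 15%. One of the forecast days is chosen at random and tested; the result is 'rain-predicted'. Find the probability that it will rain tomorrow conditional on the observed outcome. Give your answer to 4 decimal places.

P(H | E) ≈ 0.4400

Write H for 'it will rain tomorrow'. Prior odds H:¬H = 0.205/0.795 = 0.25786. For the 'rain-predicted' outcome, the likelihood ratio is 0.85/0.279 = 3.0466.
Posterior odds = 0.25786 × 3.0466 = 0.78560, so P(H|E) = 0.78560/(1+0.78560) = 0.4400.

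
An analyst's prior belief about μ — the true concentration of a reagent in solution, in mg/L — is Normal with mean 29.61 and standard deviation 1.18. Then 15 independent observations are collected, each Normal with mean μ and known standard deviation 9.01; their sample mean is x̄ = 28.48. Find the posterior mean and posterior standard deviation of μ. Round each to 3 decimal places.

Prior precision 1/τ₀² = 1/1.18² = 0.718184; data precision n/σ² = 15/9.01² = 0.184774.
Posterior precision = 0.718184 + 0.184774 = 0.902959, giving posterior SD = 1/√0.902959 = 1.052.
Posterior mean = (0.718184·29.61 + 0.184774·28.48) / 0.902959 = 29.379.

Posterior mean ≈ 29.379; posterior SD ≈ 1.052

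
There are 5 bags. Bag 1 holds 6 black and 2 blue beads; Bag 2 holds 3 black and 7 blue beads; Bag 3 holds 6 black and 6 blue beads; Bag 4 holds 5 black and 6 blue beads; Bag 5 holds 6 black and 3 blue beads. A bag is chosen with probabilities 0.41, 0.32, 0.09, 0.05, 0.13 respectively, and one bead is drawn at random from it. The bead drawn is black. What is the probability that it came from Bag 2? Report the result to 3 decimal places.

Posterior probability ≈ 0.172

Tabulate prior·likelihood by source: [1] prior 0.41, lik 0.75, product 0.3075; [2] prior 0.32, lik 0.3, product 0.09600; [3] prior 0.09, lik 0.5, product 0.04500; [4] prior 0.05, lik 0.4545, product 0.02273; [5] prior 0.13, lik 0.6667, product 0.08667.
Normalizing constant = 0.55789; the posterior for Bag 2 is its product over the sum, 0.09600/0.55789 = 0.172.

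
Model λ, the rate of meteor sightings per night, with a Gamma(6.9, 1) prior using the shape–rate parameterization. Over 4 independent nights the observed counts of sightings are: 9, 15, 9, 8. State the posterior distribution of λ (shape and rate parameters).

The Poisson likelihood adds the total count to the shape and the number of exposure periods to the rate. Here ∑xᵢ = 41 and n = 4, so shape 6.9→47.9 and rate 1→5.

Posterior: Gamma(shape=47.9, rate=5)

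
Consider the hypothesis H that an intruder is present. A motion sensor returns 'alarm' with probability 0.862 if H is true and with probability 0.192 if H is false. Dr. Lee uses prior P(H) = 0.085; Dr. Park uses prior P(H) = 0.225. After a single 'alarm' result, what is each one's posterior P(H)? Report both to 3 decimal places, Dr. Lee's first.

Dr. Lee: 0.294; Dr. Park: 0.566

The likelihood ratio for an 'alarm' result is 0.862/0.192 = 4.4896.
Dr. Lee: prior odds 0.085/0.915 = 0.092896; posterior odds 0.41707; posterior probability 0.294.
Dr. Park: prior odds 0.225/0.775 = 0.29032; posterior odds 1.3034; posterior probability 0.566.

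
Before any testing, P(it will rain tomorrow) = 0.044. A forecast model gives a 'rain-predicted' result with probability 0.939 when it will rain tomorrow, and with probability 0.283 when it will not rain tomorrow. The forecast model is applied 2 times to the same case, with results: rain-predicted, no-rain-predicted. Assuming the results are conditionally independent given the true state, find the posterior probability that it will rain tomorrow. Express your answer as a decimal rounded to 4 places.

Posterior P(H) ≈ 0.0128

With H the event that it will rain tomorrow, the joint likelihood of the observed sequence is P(data|H) = 0.939·0.061 = 0.057279 and P(data|¬H) = 0.283·0.717 = 0.20291.
Bayes: P(H|data) = 0.044·0.057279 / (0.044·0.057279 + 0.956·0.20291) = 0.0025203/0.19650 = 0.0128.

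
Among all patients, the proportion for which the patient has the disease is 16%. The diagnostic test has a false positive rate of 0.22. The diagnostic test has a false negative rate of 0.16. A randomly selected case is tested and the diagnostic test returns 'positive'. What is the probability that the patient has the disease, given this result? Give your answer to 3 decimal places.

Let H be the event that the patient has the disease. P(H) = 0.16, so P(¬H) = 0.84. With E the 'positive' result, P(E|H) = 0.84 and P(E|¬H) = 0.22.
P(E) = 0.84·0.16 + 0.22·0.84 = 0.13440 + 0.18480 = 0.31920.
By Bayes' theorem, P(H|E) = 0.13440 / 0.31920 = 0.421.

P(H | E) ≈ 0.421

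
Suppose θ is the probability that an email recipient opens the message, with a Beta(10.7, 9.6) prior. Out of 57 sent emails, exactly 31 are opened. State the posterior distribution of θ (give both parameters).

Posterior: Beta(41.7, 35.6)

The binomial likelihood is conjugate to the Beta prior: with 31 successes and 26 failures, the posterior is Beta(10.7+31, 9.6+26) = Beta(41.7, 35.6).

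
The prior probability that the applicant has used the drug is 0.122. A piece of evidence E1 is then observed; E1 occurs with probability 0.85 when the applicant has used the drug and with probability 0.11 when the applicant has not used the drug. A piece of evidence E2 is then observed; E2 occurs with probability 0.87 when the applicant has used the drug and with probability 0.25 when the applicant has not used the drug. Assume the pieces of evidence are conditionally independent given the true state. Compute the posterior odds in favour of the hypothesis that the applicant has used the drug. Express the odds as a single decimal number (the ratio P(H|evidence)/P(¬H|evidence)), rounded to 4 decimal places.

Posterior odds ≈ 3.7366

Prior odds = 0.122/(1−0.122) = 0.13895.
Likelihood ratio for E1 = 0.85/0.11 = 7.7273.
Likelihood ratio for E2 = 0.87/0.25 = 3.4800.
Posterior odds = prior odds × LR₁ × LR₂ = 3.7366.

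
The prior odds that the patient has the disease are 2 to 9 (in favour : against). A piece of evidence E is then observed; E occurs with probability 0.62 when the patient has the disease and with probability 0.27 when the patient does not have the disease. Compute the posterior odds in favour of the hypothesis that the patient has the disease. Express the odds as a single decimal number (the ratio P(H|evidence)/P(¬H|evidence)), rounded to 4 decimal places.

Prior odds = 2/9 = 0.22222. In log-odds, ln(0.22222) = -1.5041.
Add log likelihood ratio: ln(2.2963) = 0.83130.
Posterior log-odds = -0.67278, so posterior odds = exp(-0.67278) = 0.51029.

Posterior odds ≈ 0.5103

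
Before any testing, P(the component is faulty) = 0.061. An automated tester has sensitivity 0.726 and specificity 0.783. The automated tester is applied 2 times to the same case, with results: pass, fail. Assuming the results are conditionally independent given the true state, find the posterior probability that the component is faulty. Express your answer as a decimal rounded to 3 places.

Posterior P(H) ≈ 0.071

Let H be the event that the component is faulty; start with P(H) = 0.061. P('fail'|H) = 0.726, P('fail'|¬H) = 0.217.
Update on result 1 ('pass'): P(H) ← 0.274·0.0610 / (0.274·0.0610 + 0.783·0.9390) = 0.016714/0.75195 = 0.0222.
Update on result 2 ('fail'): P(H) ← 0.726·0.0222 / (0.726·0.0222 + 0.217·0.9778) = 0.016137/0.22831 = 0.0707.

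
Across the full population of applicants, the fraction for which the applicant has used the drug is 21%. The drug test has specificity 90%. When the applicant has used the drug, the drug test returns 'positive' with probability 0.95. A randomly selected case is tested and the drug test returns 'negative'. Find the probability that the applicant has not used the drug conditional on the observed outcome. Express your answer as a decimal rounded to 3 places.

Write H for 'the applicant has used the drug'. Prior odds H:¬H = 0.21/0.79 = 0.26582. For the 'negative' outcome, the likelihood ratio is 0.05/0.9 = 0.055556.
Posterior odds = 0.26582 × 0.055556 = 0.014768, so P(H|E) = 0.014768/(1+0.014768) = 0.015. Then P(¬H|E) = 1 − 0.015 = 0.985.

P(¬H | E) ≈ 0.985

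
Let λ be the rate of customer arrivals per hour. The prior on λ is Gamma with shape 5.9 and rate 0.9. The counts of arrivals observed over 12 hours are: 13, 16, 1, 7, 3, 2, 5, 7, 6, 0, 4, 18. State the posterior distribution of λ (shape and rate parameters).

The Poisson likelihood adds the total count to the shape and the number of exposure periods to the rate. Here ∑xᵢ = 82 and n = 12, so shape 5.9→87.9 and rate 0.9→12.9.

Posterior: Gamma(shape=87.9, rate=12.9)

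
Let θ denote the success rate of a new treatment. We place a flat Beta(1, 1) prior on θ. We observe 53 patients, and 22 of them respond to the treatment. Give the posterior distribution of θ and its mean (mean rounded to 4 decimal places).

The binomial likelihood is conjugate to the Beta prior: with 22 successes and 31 failures, the posterior is Beta(1+22, 1+31) = Beta(23, 32).
Posterior mean = α/(α+β) = 23/55 = 0.4182.

Posterior: Beta(23, 32); mean ≈ 0.4182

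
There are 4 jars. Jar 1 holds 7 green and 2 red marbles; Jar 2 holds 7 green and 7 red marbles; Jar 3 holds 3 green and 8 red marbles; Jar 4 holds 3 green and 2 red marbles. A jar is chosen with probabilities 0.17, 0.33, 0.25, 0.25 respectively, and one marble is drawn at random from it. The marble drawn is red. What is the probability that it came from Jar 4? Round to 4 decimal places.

P(red|Jar 1) = 0.2222; P(red|Jar 2) = 0.5; P(red|Jar 3) = 0.7273; P(red|Jar 4) = 0.4.
Prior × likelihood for each source: 0.17·0.2222=0.03778, 0.33·0.5=0.1650, 0.25·0.7273=0.1818, 0.25·0.4=0.1000. Summing gives P(red) = 0.48460.
P(Jar 4 | red) = 0.1000 / 0.48460 = 0.2064.

Posterior probability ≈ 0.2064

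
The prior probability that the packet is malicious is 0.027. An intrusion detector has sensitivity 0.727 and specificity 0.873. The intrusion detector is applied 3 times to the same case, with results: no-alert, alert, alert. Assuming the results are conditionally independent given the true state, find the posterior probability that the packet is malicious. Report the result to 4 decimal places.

With H the event that the packet is malicious, the joint likelihood of the observed sequence is P(data|H) = 0.273·0.727·0.727 = 0.14429 and P(data|¬H) = 0.873·0.127·0.127 = 0.014081.
Bayes: P(H|data) = 0.027·0.14429 / (0.027·0.14429 + 0.973·0.014081) = 0.0038958/0.017596 = 0.2214.

Posterior P(H) ≈ 0.2214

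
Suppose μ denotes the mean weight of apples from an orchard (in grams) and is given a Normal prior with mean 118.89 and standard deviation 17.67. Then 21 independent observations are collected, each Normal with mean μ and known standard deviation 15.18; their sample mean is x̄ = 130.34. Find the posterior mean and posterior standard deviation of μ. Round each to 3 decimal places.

Posterior mean ≈ 129.951; posterior SD ≈ 3.256

Prior precision 1/τ₀² = 1/17.67² = 0.00320278; data precision n/σ² = 21/15.18² = 0.0911330.
Posterior precision = 0.00320278 + 0.0911330 = 0.0943358, giving posterior SD = 1/√0.0943358 = 3.256.
Posterior mean = (0.00320278·118.89 + 0.0911330·130.34) / 0.0943358 = 129.951.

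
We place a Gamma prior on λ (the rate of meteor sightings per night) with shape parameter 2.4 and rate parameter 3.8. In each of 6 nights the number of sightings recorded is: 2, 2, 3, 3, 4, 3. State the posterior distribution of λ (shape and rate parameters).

Posterior: Gamma(shape=19.4, rate=9.8)

The Poisson likelihood adds the total count to the shape and the number of exposure periods to the rate. Here ∑xᵢ = 17 and n = 6, so shape 2.4→19.4 and rate 3.8→9.8.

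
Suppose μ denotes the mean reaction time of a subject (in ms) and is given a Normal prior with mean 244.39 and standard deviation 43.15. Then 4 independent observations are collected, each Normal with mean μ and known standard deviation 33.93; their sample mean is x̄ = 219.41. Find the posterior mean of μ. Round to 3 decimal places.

Posterior mean ≈ 222.754

With known σ, the Normal prior is conjugate. Weight on the data is w = (n/σ²)/(n/σ² + 1/τ₀²) = 0.00347450/(0.00347450+0.00053708) = 0.86612.
Posterior mean = w·x̄ + (1−w)·μ₀ = 0.86612·219.41 + 0.13388·244.39 = 222.754.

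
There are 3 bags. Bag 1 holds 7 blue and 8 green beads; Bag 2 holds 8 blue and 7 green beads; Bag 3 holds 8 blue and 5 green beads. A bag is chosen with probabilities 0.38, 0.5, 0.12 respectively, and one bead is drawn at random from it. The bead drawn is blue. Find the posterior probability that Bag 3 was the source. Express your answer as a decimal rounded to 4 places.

Posterior probability ≈ 0.1426

P(blue|Bag 1) = 0.4667; P(blue|Bag 2) = 0.5333; P(blue|Bag 3) = 0.6154.
Prior × likelihood for each source: 0.38·0.4667=0.1773, 0.5·0.5333=0.2667, 0.12·0.6154=0.07385. Summing gives P(blue) = 0.51785.
P(Bag 3 | blue) = 0.07385 / 0.51785 = 0.1426.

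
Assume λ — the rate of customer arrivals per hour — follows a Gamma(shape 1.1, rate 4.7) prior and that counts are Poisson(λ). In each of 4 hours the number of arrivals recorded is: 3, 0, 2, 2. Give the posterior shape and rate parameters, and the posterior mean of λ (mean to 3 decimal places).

The Poisson likelihood adds the total count to the shape and the number of exposure periods to the rate. Here ∑xᵢ = 7 and n = 4, so shape 1.1→8.1 and rate 4.7→8.7.
Posterior mean = shape/rate = 8.1/8.7 = 0.931.

Posterior: Gamma(shape=8.1, rate=8.7); mean ≈ 0.931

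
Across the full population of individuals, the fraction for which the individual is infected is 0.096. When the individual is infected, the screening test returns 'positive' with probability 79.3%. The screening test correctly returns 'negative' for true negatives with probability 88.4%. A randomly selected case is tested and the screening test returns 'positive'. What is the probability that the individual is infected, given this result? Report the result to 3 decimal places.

P(H | E) ≈ 0.421

Write H for 'the individual is infected'. Prior odds H:¬H = 0.096/0.904 = 0.10619. For the 'positive' outcome, the likelihood ratio is 0.793/0.116 = 6.8362.
Posterior odds = 0.10619 × 6.8362 = 0.72597, so P(H|E) = 0.72597/(1+0.72597) = 0.421.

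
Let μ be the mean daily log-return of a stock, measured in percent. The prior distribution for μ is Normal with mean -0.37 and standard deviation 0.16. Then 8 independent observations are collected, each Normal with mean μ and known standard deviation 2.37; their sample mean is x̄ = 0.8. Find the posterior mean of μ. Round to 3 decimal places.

With known σ, the Normal prior is conjugate. Weight on the data is w = (n/σ²)/(n/σ² + 1/τ₀²) = 1.42427/(1.42427+39.0625) = 0.035179.
Posterior mean = w·x̄ + (1−w)·μ₀ = 0.035179·0.8 + 0.96482·-0.37 = -0.329.

Posterior mean ≈ -0.329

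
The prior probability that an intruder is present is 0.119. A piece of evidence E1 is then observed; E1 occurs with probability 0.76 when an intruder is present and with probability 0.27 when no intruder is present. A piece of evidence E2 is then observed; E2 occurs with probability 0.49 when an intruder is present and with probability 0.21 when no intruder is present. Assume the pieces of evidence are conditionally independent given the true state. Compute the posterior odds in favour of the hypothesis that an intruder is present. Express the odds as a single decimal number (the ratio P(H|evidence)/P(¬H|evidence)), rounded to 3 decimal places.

Posterior odds ≈ 0.887

Prior odds = 0.119/(1−0.119) = 0.13507.
Likelihood ratio for E1 = 0.76/0.27 = 2.8148.
Likelihood ratio for E2 = 0.49/0.21 = 2.3333.
Posterior odds = prior odds × LR₁ × LR₂ = 0.88715.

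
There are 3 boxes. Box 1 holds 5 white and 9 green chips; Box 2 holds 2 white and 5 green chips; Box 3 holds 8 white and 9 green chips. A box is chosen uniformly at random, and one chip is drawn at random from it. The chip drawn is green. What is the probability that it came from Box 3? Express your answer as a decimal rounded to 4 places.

Posterior probability ≈ 0.2806

P(green|Box 1) = 0.6429; P(green|Box 2) = 0.7143; P(green|Box 3) = 0.5294.
Prior × likelihood for each source: 0.333333·0.6429=0.2143, 0.333333·0.7143=0.2381, 0.333333·0.5294=0.1765. Summing gives P(green) = 0.62885.
P(Box 3 | green) = 0.1765 / 0.62885 = 0.2806.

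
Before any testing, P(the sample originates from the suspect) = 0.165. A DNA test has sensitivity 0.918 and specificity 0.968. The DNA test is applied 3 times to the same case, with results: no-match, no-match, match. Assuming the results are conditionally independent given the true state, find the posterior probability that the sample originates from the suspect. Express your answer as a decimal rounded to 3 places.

With H the event that the sample originates from the suspect, the joint likelihood of the observed sequence is P(data|H) = 0.082·0.082·0.918 = 0.0061726 and P(data|¬H) = 0.968·0.968·0.032 = 0.029985.
Bayes: P(H|data) = 0.165·0.0061726 / (0.165·0.0061726 + 0.835·0.029985) = 0.0010185/0.026056 = 0.0391.

Posterior P(H) ≈ 0.039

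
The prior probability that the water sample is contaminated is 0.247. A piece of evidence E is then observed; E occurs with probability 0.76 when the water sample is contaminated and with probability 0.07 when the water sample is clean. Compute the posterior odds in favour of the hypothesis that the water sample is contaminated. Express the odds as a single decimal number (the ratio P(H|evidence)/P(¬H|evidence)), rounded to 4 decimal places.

Posterior odds ≈ 3.5614

Prior odds = 0.247/(1−0.247) = 0.32802.
Likelihood ratio for E = 0.76/0.07 = 10.857.
Posterior odds = prior odds × LR = 3.5614.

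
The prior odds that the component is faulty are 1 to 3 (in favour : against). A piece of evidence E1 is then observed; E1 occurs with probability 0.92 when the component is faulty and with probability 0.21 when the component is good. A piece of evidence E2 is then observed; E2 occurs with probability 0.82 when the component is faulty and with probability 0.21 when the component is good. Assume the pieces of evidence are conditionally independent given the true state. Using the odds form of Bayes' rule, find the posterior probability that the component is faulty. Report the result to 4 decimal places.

Prior odds = 1/3 = 0.33333. In log-odds, ln(0.33333) = -1.0986.
Add log likelihood ratios: ln(4.3810) + ln(3.9048) = 2.8395.
Posterior log-odds = 1.7409, so posterior odds = exp(1.7409) = 5.7022. Converting, P(H|E) = 5.7022/6.7022 = 0.8508.

Posterior probability ≈ 0.8508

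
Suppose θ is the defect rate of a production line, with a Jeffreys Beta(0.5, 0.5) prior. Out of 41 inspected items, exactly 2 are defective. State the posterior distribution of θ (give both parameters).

Posterior: Beta(2.5, 39.5)

Observing 2 successes and 39 failures updates Beta(0.5, 0.5) by adding the success and failure counts to the two shape parameters: α = 0.5+2 = 2.5, β = 0.5+39 = 39.5.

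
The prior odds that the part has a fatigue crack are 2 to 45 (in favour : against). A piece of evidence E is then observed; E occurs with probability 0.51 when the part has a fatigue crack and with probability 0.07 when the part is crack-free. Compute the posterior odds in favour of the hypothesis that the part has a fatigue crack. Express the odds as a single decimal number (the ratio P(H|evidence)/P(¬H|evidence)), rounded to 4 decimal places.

Prior odds = 2/45 = 0.044444. In log-odds, ln(0.044444) = -3.1135.
Add log likelihood ratio: ln(7.2857) = 1.9859.
Posterior log-odds = -1.1276, so posterior odds = exp(-1.1276) = 0.32381.

Posterior odds ≈ 0.3238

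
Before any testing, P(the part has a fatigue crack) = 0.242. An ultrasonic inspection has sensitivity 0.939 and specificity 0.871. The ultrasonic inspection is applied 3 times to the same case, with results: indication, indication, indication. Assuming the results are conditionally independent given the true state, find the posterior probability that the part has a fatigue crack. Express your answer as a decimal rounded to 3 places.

Let H be the event that the part has a fatigue crack; start with P(H) = 0.242. P('indication'|H) = 0.939, P('indication'|¬H) = 0.129.
Update on result 1 ('indication'): P(H) ← 0.939·0.2420 / (0.939·0.2420 + 0.129·0.7580) = 0.22724/0.32502 = 0.6992.
Update on result 2 ('indication'): P(H) ← 0.939·0.6992 / (0.939·0.6992 + 0.129·0.3008) = 0.65650/0.69531 = 0.9442.
Update on result 3 ('indication'): P(H) ← 0.939·0.9442 / (0.939·0.9442 + 0.129·0.0558) = 0.88659/0.89379 = 0.9919.

Posterior P(H) ≈ 0.992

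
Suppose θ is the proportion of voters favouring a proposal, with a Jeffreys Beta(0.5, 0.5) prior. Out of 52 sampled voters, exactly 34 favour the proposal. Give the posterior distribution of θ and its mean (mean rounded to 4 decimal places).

Posterior: Beta(34.5, 18.5); mean ≈ 0.6509

The binomial likelihood is conjugate to the Beta prior: with 34 successes and 18 failures, the posterior is Beta(0.5+34, 0.5+18) = Beta(34.5, 18.5).
E[θ | data] = 34.5/(34.5+18.5) = 0.6509.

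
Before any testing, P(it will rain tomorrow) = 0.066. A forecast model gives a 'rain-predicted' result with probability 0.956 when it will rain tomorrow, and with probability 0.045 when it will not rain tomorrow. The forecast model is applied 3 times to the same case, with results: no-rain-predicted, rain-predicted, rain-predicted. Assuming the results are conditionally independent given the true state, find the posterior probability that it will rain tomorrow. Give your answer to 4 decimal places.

Posterior P(H) ≈ 0.5950

Let H be the event that it will rain tomorrow; start with P(H) = 0.066. P('rain-predicted'|H) = 0.956, P('rain-predicted'|¬H) = 0.045.
Update on result 1 ('no-rain-predicted'): P(H) ← 0.044·0.0660 / (0.044·0.0660 + 0.955·0.9340) = 0.0029040/0.89487 = 0.0032.
Update on result 2 ('rain-predicted'): P(H) ← 0.956·0.0032 / (0.956·0.0032 + 0.045·0.9968) = 0.0031024/0.047956 = 0.0647.
Update on result 3 ('rain-predicted'): P(H) ← 0.956·0.0647 / (0.956·0.0647 + 0.045·0.9353) = 0.061845/0.10393 = 0.5950.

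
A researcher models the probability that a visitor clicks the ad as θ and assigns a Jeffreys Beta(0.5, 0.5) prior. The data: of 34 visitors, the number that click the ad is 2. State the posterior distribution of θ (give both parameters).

The binomial likelihood is conjugate to the Beta prior: with 2 successes and 32 failures, the posterior is Beta(0.5+2, 0.5+32) = Beta(2.5, 32.5).

Posterior: Beta(2.5, 32.5)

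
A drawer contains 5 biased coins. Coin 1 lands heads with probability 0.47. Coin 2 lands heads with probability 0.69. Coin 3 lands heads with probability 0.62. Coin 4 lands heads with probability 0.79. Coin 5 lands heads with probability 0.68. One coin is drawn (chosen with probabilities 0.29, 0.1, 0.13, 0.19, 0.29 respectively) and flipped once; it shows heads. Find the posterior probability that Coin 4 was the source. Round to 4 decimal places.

Tabulate prior·likelihood by source: [1] prior 0.29, lik 0.47, product 0.1363; [2] prior 0.1, lik 0.69, product 0.06900; [3] prior 0.13, lik 0.62, product 0.08060; [4] prior 0.19, lik 0.79, product 0.1501; [5] prior 0.29, lik 0.68, product 0.1972.
Normalizing constant = 0.63320; the posterior for Coin 4 is its product over the sum, 0.1501/0.63320 = 0.2370.

Posterior probability ≈ 0.2370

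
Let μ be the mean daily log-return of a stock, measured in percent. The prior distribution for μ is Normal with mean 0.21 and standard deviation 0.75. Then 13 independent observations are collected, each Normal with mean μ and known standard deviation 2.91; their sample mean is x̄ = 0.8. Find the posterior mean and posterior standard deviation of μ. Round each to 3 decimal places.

Posterior mean ≈ 0.483; posterior SD ≈ 0.549

Prior precision 1/τ₀² = 1/0.75² = 1.77778; data precision n/σ² = 13/2.91² = 1.53517.
Posterior precision = 1.77778 + 1.53517 = 3.31295, giving posterior SD = 1/√3.31295 = 0.549.
Posterior mean = (1.77778·0.21 + 1.53517·0.8) / 3.31295 = 0.483.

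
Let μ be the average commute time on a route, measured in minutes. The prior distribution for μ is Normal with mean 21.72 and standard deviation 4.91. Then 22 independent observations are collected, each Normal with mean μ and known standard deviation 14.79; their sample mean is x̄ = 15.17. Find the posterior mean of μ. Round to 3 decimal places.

Prior precision 1/τ₀² = 1/4.91² = 0.0414798; data precision n/σ² = 22/14.79² = 0.100574.
Posterior precision = 0.0414798 + 0.100574 = 0.142054.
Posterior mean = (0.0414798·21.72 + 0.100574·15.17) / 0.142054 = 17.083.

Posterior mean ≈ 17.083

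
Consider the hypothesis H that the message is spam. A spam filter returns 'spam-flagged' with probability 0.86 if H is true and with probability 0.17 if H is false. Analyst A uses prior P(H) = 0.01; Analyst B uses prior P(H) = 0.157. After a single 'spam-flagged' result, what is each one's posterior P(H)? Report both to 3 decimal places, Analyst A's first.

P('+'|H) = 0.86, P('+'|¬H) = 0.17.
Analyst A: numerator 0.86·0.01 = 0.0086000; evidence = 0.0086000+0.17·0.99 = 0.17690; posterior = 0.049.
Analyst B: numerator 0.86·0.157 = 0.13502; evidence = 0.13502+0.17·0.843 = 0.27833; posterior = 0.485.

Analyst A: 0.049; Analyst B: 0.485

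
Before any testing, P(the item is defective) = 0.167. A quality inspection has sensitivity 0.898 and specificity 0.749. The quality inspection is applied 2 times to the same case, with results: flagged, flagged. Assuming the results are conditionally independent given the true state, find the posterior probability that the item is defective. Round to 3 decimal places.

With H the event that the item is defective, the joint likelihood of the observed sequence is P(data|H) = 0.898·0.898 = 0.80640 and P(data|¬H) = 0.251·0.251 = 0.063001.
Bayes: P(H|data) = 0.167·0.80640 / (0.167·0.80640 + 0.833·0.063001) = 0.13467/0.18715 = 0.7196.

Posterior P(H) ≈ 0.720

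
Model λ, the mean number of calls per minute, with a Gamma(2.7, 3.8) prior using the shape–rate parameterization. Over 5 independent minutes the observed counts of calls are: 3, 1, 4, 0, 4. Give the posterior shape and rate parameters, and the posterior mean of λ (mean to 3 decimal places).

Posterior: Gamma(shape=14.7, rate=8.8); mean ≈ 1.670

The Poisson likelihood adds the total count to the shape and the number of exposure periods to the rate. Here ∑xᵢ = 12 and n = 5, so shape 2.7→14.7 and rate 3.8→8.8.
E[λ | data] = 14.7/8.8 = 1.670.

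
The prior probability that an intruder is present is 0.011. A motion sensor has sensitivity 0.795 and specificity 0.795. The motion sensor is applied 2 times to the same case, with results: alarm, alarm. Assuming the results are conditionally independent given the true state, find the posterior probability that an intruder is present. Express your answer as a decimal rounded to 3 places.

With H the event that an intruder is present, the joint likelihood of the observed sequence is P(data|H) = 0.795·0.795 = 0.63203 and P(data|¬H) = 0.205·0.205 = 0.042025.
Bayes: P(H|data) = 0.011·0.63203 / (0.011·0.63203 + 0.989·0.042025) = 0.0069523/0.048515 = 0.1433.

Posterior P(H) ≈ 0.143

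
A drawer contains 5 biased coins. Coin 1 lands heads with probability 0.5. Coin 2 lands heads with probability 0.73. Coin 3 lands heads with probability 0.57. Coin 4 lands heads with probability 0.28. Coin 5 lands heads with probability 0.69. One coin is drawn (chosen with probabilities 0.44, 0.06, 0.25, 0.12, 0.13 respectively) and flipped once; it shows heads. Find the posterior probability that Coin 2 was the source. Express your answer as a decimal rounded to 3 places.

Posterior probability ≈ 0.083

Tabulate prior·likelihood by source: [1] prior 0.44, lik 0.5, product 0.2200; [2] prior 0.06, lik 0.73, product 0.04380; [3] prior 0.25, lik 0.57, product 0.1425; [4] prior 0.12, lik 0.28, product 0.03360; [5] prior 0.13, lik 0.69, product 0.08970.
Normalizing constant = 0.52960; the posterior for Coin 2 is its product over the sum, 0.04380/0.52960 = 0.083.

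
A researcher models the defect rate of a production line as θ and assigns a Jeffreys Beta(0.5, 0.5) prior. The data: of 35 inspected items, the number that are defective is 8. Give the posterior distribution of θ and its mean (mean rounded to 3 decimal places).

The binomial likelihood is conjugate to the Beta prior: with 8 successes and 27 failures, the posterior is Beta(0.5+8, 0.5+27) = Beta(8.5, 27.5).
Posterior mean = α/(α+β) = 8.5/36 = 0.236.

Posterior: Beta(8.5, 27.5); mean ≈ 0.236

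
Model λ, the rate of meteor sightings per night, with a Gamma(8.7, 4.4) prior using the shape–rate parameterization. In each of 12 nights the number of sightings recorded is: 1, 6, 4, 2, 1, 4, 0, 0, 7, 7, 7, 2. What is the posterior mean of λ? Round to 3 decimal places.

Posterior mean ≈ 3.030

Total count ∑xᵢ = 41 over n = 12 nights.
Gamma is conjugate to the Poisson likelihood: posterior is Gamma(shape = 8.7+41 = 49.7, rate = 4.4+12 = 16.4).
E[λ | data] = 49.7/16.4 = 3.030.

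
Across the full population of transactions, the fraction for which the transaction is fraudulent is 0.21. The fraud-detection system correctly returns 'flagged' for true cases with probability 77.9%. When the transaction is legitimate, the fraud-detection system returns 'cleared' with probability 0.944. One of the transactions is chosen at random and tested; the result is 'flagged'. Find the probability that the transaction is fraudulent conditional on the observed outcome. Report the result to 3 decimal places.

P(H | E) ≈ 0.787

Write H for 'the transaction is fraudulent'. Prior odds H:¬H = 0.21/0.79 = 0.26582. For the 'flagged' outcome, the likelihood ratio is 0.779/0.056 = 13.911.
Posterior odds = 0.26582 × 13.911 = 3.6978, so P(H|E) = 3.6978/(1+3.6978) = 0.787.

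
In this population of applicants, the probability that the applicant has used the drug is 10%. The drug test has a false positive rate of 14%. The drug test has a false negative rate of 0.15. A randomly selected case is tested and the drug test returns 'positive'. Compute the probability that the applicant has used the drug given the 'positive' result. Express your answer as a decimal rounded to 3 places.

Let H be the event that the applicant has used the drug. P(H) = 0.1, so P(¬H) = 0.9. With E the 'positive' result, P(E|H) = 0.85 and P(E|¬H) = 0.14.
P(E) = 0.85·0.1 + 0.14·0.9 = 0.085000 + 0.12600 = 0.21100.
By Bayes' theorem, P(H|E) = 0.085000 / 0.21100 = 0.403.

P(H | E) ≈ 0.403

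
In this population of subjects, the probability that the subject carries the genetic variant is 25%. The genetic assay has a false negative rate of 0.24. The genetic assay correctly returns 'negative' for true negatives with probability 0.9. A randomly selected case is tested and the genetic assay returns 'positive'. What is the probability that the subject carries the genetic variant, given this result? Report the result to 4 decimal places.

P(H | E) ≈ 0.7170

Write H for 'the subject carries the genetic variant'. Prior odds H:¬H = 0.25/0.75 = 0.33333. For the 'positive' outcome, the likelihood ratio is 0.76/0.1 = 7.6000.
Posterior odds = 0.33333 × 7.6000 = 2.5333, so P(H|E) = 2.5333/(1+2.5333) = 0.7170.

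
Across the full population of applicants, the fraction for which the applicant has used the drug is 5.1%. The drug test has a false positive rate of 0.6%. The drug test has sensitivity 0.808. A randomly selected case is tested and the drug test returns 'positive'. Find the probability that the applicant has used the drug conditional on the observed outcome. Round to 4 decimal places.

Write H for 'the applicant has used the drug'. Prior odds H:¬H = 0.051/0.949 = 0.053741. For the 'positive' outcome, the likelihood ratio is 0.808/0.006 = 134.67.
Posterior odds = 0.053741 × 134.67 = 7.2371, so P(H|E) = 7.2371/(1+7.2371) = 0.8786.

P(H | E) ≈ 0.8786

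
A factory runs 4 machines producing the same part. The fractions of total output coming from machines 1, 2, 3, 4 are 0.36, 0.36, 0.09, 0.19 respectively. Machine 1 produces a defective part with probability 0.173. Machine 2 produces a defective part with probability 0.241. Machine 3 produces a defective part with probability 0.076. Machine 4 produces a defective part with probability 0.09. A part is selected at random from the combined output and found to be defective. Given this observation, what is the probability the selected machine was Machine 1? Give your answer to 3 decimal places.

Posterior probability ≈ 0.360

P(defective|M1) = 0.173; P(defective|M2) = 0.241; P(defective|M3) = 0.076; P(defective|M4) = 0.09.
Prior × likelihood for each source: 0.36·0.173=0.06228, 0.36·0.241=0.08676, 0.09·0.076=0.006840, 0.19·0.09=0.01710. Summing gives P(defective) = 0.17298.
P(Machine 1 | defective) = 0.06228 / 0.17298 = 0.360.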